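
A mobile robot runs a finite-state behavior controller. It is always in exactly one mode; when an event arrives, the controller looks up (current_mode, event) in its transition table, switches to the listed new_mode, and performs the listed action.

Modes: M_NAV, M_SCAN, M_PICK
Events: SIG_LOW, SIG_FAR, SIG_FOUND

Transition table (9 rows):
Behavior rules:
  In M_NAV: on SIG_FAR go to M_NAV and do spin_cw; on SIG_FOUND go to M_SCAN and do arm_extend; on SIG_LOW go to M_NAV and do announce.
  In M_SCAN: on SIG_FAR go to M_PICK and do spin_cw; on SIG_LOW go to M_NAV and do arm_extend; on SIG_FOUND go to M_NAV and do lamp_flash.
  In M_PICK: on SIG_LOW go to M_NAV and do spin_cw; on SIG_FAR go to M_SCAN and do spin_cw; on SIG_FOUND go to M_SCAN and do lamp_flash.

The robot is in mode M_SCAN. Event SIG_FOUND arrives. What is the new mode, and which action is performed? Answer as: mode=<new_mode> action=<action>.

mode=M_NAV action=lamp_flash

current mode = M_SCAN; filter table to that mode:
  (M_SCAN, SIG_FAR) → (M_PICK, spin_cw)
  (M_SCAN, SIG_LOW) → (M_NAV, arm_extend)
  (M_SCAN, SIG_FOUND) → (M_NAV, lamp_flash)  ← event matches
event = SIG_FOUND selects (M_NAV, lamp_flash)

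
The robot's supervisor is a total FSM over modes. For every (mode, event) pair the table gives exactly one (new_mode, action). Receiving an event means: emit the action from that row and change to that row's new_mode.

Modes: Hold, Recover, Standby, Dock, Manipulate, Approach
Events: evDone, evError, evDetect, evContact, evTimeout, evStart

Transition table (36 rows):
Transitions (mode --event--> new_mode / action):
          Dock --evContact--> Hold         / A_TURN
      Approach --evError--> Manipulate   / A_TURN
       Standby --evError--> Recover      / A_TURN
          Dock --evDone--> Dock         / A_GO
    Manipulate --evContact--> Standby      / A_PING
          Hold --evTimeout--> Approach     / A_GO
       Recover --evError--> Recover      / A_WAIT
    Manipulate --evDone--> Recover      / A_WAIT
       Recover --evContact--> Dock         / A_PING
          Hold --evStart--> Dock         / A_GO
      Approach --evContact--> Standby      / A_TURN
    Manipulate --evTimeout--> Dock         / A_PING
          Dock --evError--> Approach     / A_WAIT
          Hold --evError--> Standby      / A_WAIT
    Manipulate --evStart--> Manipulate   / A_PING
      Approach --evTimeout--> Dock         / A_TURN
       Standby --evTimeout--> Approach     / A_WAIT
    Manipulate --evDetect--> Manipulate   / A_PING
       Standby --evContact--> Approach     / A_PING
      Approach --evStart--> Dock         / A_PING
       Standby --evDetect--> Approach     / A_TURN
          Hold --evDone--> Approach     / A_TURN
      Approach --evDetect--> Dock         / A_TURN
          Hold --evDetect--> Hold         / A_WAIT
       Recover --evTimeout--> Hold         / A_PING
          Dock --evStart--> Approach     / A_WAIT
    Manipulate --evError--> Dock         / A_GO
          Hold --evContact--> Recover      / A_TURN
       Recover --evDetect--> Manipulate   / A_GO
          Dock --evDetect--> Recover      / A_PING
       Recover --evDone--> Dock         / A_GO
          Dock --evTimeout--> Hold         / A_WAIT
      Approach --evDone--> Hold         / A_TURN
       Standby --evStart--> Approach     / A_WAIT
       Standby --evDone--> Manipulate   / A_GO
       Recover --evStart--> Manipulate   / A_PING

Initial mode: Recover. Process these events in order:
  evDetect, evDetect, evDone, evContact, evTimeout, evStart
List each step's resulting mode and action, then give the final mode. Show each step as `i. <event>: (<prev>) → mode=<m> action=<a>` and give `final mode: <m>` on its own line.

1. evDetect: (Recover) → mode=Manipulate action=A_GO
2. evDetect: (Manipulate) → mode=Manipulate action=A_PING
3. evDone: (Manipulate) → mode=Recover action=A_WAIT
4. evContact: (Recover) → mode=Dock action=A_PING
5. evTimeout: (Dock) → mode=Hold action=A_WAIT
6. evStart: (Hold) → mode=Dock action=A_GO

final mode: Dock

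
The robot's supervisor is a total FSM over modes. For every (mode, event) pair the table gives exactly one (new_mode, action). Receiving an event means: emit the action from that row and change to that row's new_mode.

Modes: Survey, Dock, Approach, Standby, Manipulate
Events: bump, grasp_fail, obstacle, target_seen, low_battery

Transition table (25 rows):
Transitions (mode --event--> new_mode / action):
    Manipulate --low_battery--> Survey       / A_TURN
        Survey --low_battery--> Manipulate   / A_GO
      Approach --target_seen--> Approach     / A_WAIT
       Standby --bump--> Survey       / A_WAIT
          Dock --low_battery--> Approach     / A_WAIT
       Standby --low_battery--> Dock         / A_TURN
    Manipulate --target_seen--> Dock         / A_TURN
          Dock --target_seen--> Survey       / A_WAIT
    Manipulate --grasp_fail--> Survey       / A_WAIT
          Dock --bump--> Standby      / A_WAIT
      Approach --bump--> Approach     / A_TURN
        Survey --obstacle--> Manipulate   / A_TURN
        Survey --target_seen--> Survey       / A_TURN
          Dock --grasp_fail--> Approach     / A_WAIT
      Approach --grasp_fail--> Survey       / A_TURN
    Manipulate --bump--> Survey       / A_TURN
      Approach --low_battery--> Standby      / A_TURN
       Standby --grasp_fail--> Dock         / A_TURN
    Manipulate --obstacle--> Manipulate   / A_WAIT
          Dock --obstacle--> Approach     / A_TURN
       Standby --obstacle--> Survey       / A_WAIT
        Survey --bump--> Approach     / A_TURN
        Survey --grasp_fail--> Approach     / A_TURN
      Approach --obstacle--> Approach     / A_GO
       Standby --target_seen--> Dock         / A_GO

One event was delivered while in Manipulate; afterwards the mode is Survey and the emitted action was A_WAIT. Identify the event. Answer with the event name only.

grasp_fail

try bump: (Manipulate, bump) → (Survey, A_TURN)
try grasp_fail: (Manipulate, grasp_fail) → (Survey, A_WAIT)  ← matches
try obstacle: (Manipulate, obstacle) → (Manipulate, A_WAIT)
try target_seen: (Manipulate, target_seen) → (Dock, A_TURN)
try low_battery: (Manipulate, low_battery) → (Survey, A_TURN)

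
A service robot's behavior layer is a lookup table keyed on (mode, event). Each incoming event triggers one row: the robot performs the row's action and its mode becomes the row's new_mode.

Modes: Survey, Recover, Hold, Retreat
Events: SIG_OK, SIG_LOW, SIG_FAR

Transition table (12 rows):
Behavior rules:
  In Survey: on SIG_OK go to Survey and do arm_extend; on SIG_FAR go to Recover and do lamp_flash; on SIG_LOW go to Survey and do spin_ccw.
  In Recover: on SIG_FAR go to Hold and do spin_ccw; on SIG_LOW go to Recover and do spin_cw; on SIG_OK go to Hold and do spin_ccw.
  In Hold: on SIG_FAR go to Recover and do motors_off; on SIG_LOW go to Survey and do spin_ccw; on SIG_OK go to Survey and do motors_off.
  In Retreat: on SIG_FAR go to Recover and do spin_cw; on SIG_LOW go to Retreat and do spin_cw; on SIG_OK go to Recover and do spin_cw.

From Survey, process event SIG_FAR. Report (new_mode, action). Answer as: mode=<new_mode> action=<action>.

current mode = Survey; filter table to that mode:
  (Survey, SIG_OK) → (Survey, arm_extend)
  (Survey, SIG_FAR) → (Recover, lamp_flash)  ← event matches
  (Survey, SIG_LOW) → (Survey, spin_ccw)
event = SIG_FAR selects (Recover, lamp_flash)

mode=Recover action=lamp_flash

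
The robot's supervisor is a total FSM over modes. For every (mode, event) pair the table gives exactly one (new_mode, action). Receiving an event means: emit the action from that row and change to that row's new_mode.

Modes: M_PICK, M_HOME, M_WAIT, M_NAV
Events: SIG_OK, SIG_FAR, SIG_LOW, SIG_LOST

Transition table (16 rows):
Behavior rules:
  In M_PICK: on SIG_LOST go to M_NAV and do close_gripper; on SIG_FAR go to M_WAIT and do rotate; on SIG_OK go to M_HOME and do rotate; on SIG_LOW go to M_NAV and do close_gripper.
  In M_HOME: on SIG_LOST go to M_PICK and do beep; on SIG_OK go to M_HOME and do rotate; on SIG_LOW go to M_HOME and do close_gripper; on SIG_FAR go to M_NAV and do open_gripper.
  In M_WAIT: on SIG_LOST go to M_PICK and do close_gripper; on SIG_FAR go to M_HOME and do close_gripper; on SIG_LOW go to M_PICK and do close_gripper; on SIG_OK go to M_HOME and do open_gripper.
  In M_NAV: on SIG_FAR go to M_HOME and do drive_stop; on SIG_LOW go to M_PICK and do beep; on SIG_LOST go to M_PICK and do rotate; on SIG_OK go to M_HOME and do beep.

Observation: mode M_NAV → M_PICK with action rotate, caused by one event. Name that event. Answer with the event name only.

try SIG_OK: (M_NAV, SIG_OK) → (M_HOME, beep)
try SIG_FAR: (M_NAV, SIG_FAR) → (M_HOME, drive_stop)
try SIG_LOW: (M_NAV, SIG_LOW) → (M_PICK, beep)
try SIG_LOST: (M_NAV, SIG_LOST) → (M_PICK, rotate)  ← matches

SIG_LOST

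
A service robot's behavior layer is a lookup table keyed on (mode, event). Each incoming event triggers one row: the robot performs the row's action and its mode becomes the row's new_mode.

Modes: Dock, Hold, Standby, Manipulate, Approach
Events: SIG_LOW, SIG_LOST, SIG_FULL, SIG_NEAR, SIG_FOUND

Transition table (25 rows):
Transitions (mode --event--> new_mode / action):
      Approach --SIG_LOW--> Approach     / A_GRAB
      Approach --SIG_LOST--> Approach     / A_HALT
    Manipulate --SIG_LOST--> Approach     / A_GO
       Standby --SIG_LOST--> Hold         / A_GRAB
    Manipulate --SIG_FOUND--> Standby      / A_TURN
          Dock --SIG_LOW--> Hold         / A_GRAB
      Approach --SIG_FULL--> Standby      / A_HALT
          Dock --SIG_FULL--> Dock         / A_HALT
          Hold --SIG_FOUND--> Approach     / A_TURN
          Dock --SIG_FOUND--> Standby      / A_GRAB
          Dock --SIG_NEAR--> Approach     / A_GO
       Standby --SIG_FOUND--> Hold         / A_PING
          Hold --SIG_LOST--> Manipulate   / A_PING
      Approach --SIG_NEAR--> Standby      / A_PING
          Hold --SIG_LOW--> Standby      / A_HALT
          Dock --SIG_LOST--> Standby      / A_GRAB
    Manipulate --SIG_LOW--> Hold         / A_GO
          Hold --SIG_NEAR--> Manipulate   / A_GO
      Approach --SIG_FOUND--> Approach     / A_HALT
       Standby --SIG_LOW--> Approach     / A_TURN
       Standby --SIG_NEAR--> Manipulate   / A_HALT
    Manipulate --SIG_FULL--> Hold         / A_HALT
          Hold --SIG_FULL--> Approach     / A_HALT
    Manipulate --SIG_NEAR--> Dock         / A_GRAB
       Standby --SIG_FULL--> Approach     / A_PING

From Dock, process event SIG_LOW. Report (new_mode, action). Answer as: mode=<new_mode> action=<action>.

current mode = Dock; filter table to that mode:
  (Dock, SIG_LOW) → (Hold, A_GRAB)  ← event matches
  (Dock, SIG_FULL) → (Dock, A_HALT)
  (Dock, SIG_FOUND) → (Standby, A_GRAB)
  (Dock, SIG_NEAR) → (Approach, A_GO)
  (Dock, SIG_LOST) → (Standby, A_GRAB)
event = SIG_LOW selects (Hold, A_GRAB)

mode=Hold action=A_GRAB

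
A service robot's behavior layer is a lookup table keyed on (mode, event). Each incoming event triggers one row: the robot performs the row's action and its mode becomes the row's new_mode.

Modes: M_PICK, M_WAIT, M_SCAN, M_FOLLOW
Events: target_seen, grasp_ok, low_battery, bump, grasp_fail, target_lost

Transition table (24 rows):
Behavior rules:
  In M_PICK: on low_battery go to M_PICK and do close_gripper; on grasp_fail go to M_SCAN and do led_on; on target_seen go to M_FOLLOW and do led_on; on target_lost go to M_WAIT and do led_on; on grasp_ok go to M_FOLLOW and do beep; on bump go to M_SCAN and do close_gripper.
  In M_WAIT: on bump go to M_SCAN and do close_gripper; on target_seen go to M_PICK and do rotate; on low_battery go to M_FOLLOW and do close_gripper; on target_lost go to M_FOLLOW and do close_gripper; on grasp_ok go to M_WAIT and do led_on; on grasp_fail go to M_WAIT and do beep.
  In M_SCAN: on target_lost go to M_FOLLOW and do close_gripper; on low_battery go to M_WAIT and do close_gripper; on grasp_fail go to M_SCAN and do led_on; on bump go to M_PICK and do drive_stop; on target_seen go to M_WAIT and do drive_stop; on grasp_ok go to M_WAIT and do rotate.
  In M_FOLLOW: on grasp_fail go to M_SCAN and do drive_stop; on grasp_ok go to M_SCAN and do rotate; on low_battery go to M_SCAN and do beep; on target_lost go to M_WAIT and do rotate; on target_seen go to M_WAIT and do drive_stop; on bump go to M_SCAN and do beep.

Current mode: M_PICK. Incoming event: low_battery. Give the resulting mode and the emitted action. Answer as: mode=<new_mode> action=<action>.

mode=M_PICK action=close_gripper

current mode = M_PICK; filter table to that mode:
  (M_PICK, low_battery) → (M_PICK, close_gripper)  ← event matches
  (M_PICK, grasp_fail) → (M_SCAN, led_on)
  (M_PICK, target_seen) → (M_FOLLOW, led_on)
  (M_PICK, target_lost) → (M_WAIT, led_on)
  (M_PICK, grasp_ok) → (M_FOLLOW, beep)
  (M_PICK, bump) → (M_SCAN, close_gripper)
event = low_battery selects (M_PICK, close_gripper)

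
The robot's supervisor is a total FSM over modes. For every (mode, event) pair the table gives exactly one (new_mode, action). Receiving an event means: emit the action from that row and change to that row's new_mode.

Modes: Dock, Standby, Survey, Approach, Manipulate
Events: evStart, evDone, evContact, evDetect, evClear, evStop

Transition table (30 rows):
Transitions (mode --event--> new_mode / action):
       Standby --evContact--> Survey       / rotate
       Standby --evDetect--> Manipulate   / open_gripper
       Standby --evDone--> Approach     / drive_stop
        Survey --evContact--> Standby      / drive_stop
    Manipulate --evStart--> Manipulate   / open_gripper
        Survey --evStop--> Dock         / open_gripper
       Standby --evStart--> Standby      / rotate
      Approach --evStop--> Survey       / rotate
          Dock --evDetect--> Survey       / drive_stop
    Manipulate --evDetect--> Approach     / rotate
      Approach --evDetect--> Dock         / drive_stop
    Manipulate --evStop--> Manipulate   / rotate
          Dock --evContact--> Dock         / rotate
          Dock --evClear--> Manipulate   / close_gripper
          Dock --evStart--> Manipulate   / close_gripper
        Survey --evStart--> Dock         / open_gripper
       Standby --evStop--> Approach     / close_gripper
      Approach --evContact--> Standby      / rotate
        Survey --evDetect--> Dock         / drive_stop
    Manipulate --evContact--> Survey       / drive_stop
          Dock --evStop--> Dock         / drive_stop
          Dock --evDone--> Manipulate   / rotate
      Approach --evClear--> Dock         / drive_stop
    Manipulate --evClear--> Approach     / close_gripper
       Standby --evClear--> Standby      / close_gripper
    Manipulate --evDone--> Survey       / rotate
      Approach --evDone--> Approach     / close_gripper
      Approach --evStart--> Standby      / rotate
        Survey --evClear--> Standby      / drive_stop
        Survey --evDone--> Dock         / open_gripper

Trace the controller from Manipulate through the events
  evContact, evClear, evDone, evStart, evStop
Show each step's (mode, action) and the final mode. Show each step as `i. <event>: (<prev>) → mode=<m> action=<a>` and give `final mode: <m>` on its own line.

1. evContact: (Manipulate) → mode=Survey action=drive_stop
2. evClear: (Survey) → mode=Standby action=drive_stop
3. evDone: (Standby) → mode=Approach action=drive_stop
4. evStart: (Approach) → mode=Standby action=rotate
5. evStop: (Standby) → mode=Approach action=close_gripper

final mode: Approach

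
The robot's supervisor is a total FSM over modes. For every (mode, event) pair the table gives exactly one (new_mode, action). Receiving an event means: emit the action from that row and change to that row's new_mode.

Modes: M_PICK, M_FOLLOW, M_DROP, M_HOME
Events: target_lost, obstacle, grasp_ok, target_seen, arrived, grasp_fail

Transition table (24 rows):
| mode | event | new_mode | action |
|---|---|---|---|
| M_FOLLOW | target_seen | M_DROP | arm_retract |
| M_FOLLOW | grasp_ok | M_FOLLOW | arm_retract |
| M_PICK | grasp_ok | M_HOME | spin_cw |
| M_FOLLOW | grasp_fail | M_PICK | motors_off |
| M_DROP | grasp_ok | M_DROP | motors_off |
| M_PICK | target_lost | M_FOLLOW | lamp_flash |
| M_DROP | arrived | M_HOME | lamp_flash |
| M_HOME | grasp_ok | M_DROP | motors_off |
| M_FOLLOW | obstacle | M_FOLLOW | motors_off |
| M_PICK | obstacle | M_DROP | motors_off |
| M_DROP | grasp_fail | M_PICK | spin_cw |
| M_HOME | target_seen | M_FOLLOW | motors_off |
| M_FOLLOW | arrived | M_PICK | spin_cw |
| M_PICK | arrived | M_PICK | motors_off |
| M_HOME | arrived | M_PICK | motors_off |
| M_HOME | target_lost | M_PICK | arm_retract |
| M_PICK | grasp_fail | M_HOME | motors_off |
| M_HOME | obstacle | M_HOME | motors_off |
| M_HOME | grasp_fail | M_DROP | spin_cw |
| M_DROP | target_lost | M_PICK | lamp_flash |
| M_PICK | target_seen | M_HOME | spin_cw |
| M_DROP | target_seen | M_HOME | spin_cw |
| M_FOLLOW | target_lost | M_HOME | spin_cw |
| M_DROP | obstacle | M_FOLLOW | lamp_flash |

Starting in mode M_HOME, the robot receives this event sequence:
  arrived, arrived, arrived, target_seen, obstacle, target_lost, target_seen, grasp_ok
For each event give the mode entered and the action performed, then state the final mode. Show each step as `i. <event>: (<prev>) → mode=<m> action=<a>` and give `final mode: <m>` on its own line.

final mode: M_DROP

1. arrived: (M_HOME) → mode=M_PICK action=motors_off
2. arrived: (M_PICK) → mode=M_PICK action=motors_off
3. arrived: (M_PICK) → mode=M_PICK action=motors_off
4. target_seen: (M_PICK) → mode=M_HOME action=spin_cw
5. obstacle: (M_HOME) → mode=M_HOME action=motors_off
6. target_lost: (M_HOME) → mode=M_PICK action=arm_retract
7. target_seen: (M_PICK) → mode=M_HOME action=spin_cw
8. grasp_ok: (M_HOME) → mode=M_DROP action=motors_off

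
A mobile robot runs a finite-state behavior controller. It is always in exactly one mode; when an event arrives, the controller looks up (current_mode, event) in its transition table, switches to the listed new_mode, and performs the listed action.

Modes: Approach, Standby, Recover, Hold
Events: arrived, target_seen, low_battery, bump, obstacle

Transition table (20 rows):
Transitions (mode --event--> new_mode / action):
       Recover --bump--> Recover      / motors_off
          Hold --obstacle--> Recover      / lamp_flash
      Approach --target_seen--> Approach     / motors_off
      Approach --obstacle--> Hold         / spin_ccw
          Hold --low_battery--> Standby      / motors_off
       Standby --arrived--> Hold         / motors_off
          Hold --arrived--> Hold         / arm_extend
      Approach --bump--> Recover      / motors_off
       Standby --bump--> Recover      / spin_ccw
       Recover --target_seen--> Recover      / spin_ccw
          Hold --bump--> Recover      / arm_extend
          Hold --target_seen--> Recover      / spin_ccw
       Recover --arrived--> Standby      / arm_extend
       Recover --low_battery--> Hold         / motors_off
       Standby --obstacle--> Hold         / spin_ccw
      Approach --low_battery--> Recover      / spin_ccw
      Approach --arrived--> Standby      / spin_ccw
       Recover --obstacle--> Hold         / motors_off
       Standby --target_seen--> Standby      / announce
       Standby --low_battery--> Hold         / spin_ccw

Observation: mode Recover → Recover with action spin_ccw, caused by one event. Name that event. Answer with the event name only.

target_seen

try arrived: (Recover, arrived) → (Standby, arm_extend)
try target_seen: (Recover, target_seen) → (Recover, spin_ccw)  ← matches
try low_battery: (Recover, low_battery) → (Hold, motors_off)
try bump: (Recover, bump) → (Recover, motors_off)
try obstacle: (Recover, obstacle) → (Hold, motors_off)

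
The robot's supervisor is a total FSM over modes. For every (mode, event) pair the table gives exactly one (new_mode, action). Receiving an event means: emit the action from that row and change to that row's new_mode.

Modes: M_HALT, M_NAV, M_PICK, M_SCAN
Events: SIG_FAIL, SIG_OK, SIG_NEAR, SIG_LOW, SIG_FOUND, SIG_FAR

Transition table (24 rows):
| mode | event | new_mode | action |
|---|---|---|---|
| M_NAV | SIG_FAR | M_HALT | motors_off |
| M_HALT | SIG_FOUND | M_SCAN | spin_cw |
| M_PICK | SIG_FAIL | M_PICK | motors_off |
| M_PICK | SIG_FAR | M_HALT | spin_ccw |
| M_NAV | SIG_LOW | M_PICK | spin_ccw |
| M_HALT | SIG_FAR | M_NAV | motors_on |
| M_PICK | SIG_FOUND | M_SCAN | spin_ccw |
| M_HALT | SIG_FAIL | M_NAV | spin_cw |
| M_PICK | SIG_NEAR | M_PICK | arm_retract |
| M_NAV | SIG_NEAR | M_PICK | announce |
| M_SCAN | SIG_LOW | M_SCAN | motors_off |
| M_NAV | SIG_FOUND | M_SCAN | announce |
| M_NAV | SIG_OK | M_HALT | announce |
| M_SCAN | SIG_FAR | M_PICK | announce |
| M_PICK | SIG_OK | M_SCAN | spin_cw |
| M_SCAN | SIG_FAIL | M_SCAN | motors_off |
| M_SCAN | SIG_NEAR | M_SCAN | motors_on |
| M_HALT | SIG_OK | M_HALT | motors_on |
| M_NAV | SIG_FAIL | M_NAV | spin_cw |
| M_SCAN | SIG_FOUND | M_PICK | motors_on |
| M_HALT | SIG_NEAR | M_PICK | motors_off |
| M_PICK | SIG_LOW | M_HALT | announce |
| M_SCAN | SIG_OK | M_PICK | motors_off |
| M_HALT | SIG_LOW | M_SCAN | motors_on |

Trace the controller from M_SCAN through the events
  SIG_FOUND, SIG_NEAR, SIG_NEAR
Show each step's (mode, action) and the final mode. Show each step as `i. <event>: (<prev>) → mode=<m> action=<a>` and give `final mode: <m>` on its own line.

final mode: M_PICK

1. SIG_FOUND: (M_SCAN) → mode=M_PICK action=motors_on
2. SIG_NEAR: (M_PICK) → mode=M_PICK action=arm_retract
3. SIG_NEAR: (M_PICK) → mode=M_PICK action=arm_retract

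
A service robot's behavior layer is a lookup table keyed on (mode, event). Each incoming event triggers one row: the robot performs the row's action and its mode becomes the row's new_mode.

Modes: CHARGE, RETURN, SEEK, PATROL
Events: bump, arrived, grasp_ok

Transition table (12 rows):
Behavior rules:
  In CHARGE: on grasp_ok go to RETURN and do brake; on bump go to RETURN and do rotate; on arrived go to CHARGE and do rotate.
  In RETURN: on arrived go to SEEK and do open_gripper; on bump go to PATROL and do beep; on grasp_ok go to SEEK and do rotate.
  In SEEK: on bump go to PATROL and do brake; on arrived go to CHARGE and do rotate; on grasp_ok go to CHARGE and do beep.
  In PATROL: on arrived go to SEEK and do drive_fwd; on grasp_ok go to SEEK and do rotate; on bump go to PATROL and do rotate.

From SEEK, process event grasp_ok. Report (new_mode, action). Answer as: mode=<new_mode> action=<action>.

current mode = SEEK; filter table to that mode:
  (SEEK, bump) → (PATROL, brake)
  (SEEK, arrived) → (CHARGE, rotate)
  (SEEK, grasp_ok) → (CHARGE, beep)  ← event matches
event = grasp_ok selects (CHARGE, beep)

mode=CHARGE action=beep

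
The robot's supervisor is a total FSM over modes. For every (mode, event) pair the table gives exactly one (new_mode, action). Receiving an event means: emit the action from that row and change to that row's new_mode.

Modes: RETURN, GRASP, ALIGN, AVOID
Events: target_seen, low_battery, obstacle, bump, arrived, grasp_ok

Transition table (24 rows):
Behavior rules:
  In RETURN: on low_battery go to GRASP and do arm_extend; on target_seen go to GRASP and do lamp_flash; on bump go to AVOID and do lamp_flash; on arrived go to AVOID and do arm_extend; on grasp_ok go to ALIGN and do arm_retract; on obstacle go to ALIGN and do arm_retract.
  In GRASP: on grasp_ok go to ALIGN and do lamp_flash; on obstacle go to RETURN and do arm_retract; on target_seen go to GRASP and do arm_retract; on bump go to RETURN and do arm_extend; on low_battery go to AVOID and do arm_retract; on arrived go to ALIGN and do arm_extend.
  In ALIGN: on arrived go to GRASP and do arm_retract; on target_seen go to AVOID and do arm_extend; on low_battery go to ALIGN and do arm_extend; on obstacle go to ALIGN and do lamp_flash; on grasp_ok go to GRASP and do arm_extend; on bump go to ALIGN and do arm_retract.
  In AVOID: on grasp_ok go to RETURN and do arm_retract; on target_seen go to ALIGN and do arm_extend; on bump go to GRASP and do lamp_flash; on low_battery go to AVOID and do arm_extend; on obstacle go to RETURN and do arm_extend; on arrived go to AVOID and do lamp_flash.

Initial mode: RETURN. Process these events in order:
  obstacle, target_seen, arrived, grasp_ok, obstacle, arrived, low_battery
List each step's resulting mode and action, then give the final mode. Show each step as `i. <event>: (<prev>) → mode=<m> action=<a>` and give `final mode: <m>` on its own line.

final mode: AVOID

1. obstacle: (RETURN) → mode=ALIGN action=arm_retract
2. target_seen: (ALIGN) → mode=AVOID action=arm_extend
3. arrived: (AVOID) → mode=AVOID action=lamp_flash
4. grasp_ok: (AVOID) → mode=RETURN action=arm_retract
5. obstacle: (RETURN) → mode=ALIGN action=arm_retract
6. arrived: (ALIGN) → mode=GRASP action=arm_retract
7. low_battery: (GRASP) → mode=AVOID action=arm_retract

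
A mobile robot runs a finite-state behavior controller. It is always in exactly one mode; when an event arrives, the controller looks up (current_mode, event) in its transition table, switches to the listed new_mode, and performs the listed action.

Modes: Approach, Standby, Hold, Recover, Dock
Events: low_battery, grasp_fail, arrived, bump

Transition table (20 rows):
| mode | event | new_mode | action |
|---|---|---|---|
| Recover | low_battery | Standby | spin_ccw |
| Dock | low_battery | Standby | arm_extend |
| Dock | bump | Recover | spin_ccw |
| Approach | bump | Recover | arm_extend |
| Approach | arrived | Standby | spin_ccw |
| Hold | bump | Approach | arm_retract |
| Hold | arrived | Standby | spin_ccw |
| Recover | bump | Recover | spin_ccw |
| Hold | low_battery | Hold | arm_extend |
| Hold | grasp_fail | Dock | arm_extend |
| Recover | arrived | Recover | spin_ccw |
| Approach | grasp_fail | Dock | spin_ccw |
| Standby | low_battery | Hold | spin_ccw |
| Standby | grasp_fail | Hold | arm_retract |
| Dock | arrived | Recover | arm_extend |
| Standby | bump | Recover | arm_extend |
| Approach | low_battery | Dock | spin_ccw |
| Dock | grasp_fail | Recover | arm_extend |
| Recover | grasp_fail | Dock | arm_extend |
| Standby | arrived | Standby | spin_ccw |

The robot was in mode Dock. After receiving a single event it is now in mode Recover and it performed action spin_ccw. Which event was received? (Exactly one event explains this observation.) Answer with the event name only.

bump

try low_battery: (Dock, low_battery) → (Standby, arm_extend)
try grasp_fail: (Dock, grasp_fail) → (Recover, arm_extend)
try arrived: (Dock, arrived) → (Recover, arm_extend)
try bump: (Dock, bump) → (Recover, spin_ccw)  ← matches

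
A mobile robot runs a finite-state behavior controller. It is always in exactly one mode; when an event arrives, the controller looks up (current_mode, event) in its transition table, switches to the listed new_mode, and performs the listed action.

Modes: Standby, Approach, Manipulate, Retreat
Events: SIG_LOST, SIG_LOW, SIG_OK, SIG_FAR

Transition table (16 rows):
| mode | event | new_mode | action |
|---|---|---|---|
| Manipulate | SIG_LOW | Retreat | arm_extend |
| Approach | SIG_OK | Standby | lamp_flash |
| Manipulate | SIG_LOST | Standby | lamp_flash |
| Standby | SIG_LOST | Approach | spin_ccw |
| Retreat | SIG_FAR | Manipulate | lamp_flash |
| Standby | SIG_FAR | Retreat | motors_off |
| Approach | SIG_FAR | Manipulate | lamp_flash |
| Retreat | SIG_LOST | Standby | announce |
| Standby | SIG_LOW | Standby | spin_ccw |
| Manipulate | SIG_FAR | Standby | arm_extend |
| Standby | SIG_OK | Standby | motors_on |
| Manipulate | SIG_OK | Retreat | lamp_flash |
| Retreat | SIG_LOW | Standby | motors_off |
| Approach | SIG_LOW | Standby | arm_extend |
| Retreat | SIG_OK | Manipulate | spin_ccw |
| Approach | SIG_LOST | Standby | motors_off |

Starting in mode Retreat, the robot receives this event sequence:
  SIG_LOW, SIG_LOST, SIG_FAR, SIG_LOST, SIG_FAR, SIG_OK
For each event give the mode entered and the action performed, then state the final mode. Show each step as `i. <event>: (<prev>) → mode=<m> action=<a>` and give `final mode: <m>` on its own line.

1. SIG_LOW: (Retreat) → mode=Standby action=motors_off
2. SIG_LOST: (Standby) → mode=Approach action=spin_ccw
3. SIG_FAR: (Approach) → mode=Manipulate action=lamp_flash
4. SIG_LOST: (Manipulate) → mode=Standby action=lamp_flash
5. SIG_FAR: (Standby) → mode=Retreat action=motors_off
6. SIG_OK: (Retreat) → mode=Manipulate action=spin_ccw

final mode: Manipulate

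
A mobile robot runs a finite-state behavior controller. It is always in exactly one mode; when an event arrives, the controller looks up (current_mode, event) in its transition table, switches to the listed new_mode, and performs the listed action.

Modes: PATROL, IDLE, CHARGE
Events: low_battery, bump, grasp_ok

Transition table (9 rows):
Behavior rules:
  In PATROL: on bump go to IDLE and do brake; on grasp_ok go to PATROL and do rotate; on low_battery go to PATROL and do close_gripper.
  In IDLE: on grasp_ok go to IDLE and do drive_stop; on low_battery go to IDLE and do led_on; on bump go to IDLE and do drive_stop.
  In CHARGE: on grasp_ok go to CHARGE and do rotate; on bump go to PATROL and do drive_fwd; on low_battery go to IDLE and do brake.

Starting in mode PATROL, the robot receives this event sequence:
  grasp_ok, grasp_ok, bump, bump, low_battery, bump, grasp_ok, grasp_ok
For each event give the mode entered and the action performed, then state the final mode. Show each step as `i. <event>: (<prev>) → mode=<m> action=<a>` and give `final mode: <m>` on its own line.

final mode: IDLE

1. grasp_ok: (PATROL) → mode=PATROL action=rotate
2. grasp_ok: (PATROL) → mode=PATROL action=rotate
3. bump: (PATROL) → mode=IDLE action=brake
4. bump: (IDLE) → mode=IDLE action=drive_stop
5. low_battery: (IDLE) → mode=IDLE action=led_on
6. bump: (IDLE) → mode=IDLE action=drive_stop
7. grasp_ok: (IDLE) → mode=IDLE action=drive_stop
8. grasp_ok: (IDLE) → mode=IDLE action=drive_stop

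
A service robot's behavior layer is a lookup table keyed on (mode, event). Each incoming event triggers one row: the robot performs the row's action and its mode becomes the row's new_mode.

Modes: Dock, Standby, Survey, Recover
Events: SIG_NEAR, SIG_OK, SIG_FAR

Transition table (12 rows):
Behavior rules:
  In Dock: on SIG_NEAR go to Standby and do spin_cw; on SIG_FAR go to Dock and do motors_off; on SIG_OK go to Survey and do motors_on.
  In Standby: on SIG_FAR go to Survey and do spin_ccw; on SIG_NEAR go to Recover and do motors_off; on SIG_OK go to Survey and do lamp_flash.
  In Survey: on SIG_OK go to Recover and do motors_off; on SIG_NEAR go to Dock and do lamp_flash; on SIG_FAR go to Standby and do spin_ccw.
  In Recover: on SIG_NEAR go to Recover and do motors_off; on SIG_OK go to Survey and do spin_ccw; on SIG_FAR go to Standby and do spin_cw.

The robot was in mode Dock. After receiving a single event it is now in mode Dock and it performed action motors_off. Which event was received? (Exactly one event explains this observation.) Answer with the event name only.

SIG_FAR

try SIG_NEAR: (Dock, SIG_NEAR) → (Standby, spin_cw)
try SIG_OK: (Dock, SIG_OK) → (Survey, motors_on)
try SIG_FAR: (Dock, SIG_FAR) → (Dock, motors_off)  ← matches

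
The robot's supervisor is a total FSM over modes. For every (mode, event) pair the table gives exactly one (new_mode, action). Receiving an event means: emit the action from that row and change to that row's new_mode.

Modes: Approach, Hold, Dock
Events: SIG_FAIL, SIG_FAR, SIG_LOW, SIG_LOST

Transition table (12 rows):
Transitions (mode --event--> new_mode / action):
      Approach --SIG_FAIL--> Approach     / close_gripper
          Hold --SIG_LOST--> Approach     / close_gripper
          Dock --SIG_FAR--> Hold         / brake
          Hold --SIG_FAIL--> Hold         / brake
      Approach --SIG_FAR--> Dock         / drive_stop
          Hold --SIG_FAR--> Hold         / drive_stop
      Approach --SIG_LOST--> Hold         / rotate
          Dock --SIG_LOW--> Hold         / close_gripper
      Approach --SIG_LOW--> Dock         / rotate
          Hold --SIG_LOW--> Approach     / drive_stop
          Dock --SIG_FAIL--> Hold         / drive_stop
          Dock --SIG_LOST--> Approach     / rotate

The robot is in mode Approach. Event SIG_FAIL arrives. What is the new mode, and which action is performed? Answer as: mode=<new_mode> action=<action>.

current mode = Approach; filter table to that mode:
  (Approach, SIG_FAIL) → (Approach, close_gripper)  ← event matches
  (Approach, SIG_FAR) → (Dock, drive_stop)
  (Approach, SIG_LOST) → (Hold, rotate)
  (Approach, SIG_LOW) → (Dock, rotate)
event = SIG_FAIL selects (Approach, close_gripper)

mode=Approach action=close_gripper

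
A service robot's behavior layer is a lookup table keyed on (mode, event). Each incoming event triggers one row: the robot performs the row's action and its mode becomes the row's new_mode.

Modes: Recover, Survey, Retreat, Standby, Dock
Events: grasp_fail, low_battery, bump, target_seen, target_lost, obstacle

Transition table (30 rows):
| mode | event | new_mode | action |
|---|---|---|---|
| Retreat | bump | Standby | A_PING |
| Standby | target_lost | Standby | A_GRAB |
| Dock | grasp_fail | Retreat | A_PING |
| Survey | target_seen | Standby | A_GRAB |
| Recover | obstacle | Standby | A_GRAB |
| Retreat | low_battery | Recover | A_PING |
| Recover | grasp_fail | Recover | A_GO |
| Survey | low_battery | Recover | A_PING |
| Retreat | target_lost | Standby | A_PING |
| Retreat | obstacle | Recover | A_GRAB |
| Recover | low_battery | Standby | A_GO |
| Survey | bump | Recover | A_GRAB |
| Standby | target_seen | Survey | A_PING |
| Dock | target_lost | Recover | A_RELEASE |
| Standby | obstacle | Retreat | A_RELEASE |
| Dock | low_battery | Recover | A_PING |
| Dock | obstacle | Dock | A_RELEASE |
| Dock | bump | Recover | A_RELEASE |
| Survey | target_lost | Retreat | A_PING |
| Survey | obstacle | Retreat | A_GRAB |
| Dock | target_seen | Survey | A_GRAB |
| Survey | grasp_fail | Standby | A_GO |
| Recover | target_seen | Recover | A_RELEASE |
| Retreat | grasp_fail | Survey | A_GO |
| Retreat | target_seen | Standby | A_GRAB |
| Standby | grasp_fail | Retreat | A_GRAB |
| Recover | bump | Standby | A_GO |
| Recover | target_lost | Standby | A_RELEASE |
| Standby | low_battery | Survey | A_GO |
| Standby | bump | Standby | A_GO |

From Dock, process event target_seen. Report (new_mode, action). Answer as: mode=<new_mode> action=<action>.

current mode = Dock; filter table to that mode:
  (Dock, grasp_fail) → (Retreat, A_PING)
  (Dock, target_lost) → (Recover, A_RELEASE)
  (Dock, low_battery) → (Recover, A_PING)
  (Dock, obstacle) → (Dock, A_RELEASE)
  (Dock, bump) → (Recover, A_RELEASE)
  (Dock, target_seen) → (Survey, A_GRAB)  ← event matches
event = target_seen selects (Survey, A_GRAB)

mode=Survey action=A_GRAB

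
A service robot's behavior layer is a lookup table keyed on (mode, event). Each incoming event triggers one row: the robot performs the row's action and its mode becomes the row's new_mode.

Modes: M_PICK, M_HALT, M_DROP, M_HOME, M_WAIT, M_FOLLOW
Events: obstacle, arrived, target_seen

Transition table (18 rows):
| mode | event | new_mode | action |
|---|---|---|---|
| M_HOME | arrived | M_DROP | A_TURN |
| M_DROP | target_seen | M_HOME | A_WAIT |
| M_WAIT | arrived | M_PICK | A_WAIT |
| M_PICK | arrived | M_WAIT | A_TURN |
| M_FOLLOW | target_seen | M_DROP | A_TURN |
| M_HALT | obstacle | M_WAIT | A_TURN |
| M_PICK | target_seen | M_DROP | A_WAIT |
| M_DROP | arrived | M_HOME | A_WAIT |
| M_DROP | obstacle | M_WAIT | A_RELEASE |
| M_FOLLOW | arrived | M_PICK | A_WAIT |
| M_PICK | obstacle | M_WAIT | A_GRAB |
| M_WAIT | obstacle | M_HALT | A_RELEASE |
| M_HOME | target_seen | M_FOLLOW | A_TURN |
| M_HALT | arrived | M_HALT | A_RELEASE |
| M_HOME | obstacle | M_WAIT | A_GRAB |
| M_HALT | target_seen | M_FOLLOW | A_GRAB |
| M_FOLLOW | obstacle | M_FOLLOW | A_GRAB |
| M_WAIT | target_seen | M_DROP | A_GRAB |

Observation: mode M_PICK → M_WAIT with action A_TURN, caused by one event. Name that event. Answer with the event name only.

try obstacle: (M_PICK, obstacle) → (M_WAIT, A_GRAB)
try arrived: (M_PICK, arrived) → (M_WAIT, A_TURN)  ← matches
try target_seen: (M_PICK, target_seen) → (M_DROP, A_WAIT)

arrived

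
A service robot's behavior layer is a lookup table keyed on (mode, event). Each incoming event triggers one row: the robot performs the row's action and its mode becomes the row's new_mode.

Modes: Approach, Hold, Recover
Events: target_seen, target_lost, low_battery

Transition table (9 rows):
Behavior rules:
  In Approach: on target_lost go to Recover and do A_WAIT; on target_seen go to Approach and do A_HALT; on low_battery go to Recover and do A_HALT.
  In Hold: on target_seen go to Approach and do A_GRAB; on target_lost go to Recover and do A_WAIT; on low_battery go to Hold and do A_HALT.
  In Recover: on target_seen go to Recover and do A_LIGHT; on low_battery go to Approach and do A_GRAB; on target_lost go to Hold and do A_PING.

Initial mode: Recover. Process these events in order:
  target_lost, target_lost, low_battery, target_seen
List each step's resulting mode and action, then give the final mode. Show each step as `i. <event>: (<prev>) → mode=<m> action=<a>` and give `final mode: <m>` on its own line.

final mode: Approach

1. target_lost: (Recover) → mode=Hold action=A_PING
2. target_lost: (Hold) → mode=Recover action=A_WAIT
3. low_battery: (Recover) → mode=Approach action=A_GRAB
4. target_seen: (Approach) → mode=Approach action=A_HALT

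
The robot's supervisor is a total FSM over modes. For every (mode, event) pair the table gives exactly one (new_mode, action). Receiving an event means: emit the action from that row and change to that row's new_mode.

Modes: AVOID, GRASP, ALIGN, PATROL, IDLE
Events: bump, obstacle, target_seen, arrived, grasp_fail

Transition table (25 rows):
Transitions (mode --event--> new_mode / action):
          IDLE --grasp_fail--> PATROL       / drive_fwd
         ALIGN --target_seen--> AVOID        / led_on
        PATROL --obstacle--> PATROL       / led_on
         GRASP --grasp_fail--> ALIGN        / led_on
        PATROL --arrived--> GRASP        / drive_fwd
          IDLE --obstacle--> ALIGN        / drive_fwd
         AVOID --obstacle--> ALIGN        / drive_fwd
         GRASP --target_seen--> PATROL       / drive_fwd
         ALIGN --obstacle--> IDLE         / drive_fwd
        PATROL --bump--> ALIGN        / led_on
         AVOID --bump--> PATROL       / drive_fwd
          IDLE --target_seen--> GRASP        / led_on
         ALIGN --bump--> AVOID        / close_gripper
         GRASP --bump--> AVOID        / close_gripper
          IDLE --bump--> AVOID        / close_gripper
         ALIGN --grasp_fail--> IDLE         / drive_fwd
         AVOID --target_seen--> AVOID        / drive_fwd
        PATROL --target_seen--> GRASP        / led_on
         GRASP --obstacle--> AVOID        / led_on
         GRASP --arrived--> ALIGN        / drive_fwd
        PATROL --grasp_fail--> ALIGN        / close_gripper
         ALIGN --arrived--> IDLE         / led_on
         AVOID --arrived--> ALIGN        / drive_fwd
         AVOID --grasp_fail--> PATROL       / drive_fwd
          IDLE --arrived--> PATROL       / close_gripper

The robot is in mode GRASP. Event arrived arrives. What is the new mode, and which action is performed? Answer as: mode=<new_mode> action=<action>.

mode=ALIGN action=drive_fwd

current mode = GRASP; filter table to that mode:
  (GRASP, grasp_fail) → (ALIGN, led_on)
  (GRASP, target_seen) → (PATROL, drive_fwd)
  (GRASP, bump) → (AVOID, close_gripper)
  (GRASP, obstacle) → (AVOID, led_on)
  (GRASP, arrived) → (ALIGN, drive_fwd)  ← event matches
event = arrived selects (ALIGN, drive_fwd)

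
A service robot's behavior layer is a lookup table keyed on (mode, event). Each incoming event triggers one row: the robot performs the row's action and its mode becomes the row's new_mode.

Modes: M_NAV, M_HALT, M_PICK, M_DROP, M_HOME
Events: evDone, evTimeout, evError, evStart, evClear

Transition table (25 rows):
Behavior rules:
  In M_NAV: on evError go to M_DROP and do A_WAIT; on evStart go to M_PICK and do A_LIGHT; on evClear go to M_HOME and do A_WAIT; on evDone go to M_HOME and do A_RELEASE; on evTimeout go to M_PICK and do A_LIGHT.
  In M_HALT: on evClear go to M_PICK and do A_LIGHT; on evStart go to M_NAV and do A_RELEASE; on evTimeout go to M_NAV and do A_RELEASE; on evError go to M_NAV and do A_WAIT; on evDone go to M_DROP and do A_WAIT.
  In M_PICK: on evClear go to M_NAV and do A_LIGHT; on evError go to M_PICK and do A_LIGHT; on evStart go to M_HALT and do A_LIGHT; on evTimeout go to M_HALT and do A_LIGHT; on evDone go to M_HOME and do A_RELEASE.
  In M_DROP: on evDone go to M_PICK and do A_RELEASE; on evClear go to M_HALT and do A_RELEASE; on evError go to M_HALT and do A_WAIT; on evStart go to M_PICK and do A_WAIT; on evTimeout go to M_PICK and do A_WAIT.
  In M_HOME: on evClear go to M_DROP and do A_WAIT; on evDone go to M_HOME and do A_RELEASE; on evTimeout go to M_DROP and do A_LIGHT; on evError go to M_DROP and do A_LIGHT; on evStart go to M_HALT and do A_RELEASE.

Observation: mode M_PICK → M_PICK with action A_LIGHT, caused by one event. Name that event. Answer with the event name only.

try evDone: (M_PICK, evDone) → (M_HOME, A_RELEASE)
try evTimeout: (M_PICK, evTimeout) → (M_HALT, A_LIGHT)
try evError: (M_PICK, evError) → (M_PICK, A_LIGHT)  ← matches
try evStart: (M_PICK, evStart) → (M_HALT, A_LIGHT)
try evClear: (M_PICK, evClear) → (M_NAV, A_LIGHT)

evError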